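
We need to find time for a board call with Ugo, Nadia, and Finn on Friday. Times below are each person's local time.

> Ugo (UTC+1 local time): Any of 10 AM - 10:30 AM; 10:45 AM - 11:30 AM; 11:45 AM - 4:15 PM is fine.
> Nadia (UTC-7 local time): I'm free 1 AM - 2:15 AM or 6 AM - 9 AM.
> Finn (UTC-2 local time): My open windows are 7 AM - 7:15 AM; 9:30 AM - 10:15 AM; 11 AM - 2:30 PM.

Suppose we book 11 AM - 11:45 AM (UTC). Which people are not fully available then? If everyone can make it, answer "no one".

Finn, Nadia

Ugo in UTC: 09:00-09:30, 09:45-10:30, 10:45-15:15 (subtract 1h to convert from UTC+1).
Nadia in UTC: 08:00-09:15, 13:00-16:00 (add 7h to convert from UTC-7).
Finn in UTC: 09:00-09:15, 11:30-12:15, 13:00-16:30 (add 2h to convert from UTC-2).
Ugo: free for 11:00-11:45. Nadia: not fully free for 11:00-11:45. Finn: not fully free for 11:00-11:45.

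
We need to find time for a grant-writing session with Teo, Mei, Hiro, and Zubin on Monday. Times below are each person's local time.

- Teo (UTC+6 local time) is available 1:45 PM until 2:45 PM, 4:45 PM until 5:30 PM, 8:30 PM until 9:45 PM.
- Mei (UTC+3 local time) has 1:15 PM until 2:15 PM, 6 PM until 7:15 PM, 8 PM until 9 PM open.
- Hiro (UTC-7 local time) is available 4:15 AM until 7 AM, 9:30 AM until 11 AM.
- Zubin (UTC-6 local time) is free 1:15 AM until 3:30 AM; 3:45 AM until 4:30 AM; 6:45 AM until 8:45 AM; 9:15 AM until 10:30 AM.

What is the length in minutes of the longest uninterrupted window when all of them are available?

0

Teo in UTC: 07:45-08:45, 10:45-11:30, 14:30-15:45 (subtract 6h to convert from UTC+6).
Mei in UTC: 10:15-11:15, 15:00-16:15, 17:00-18:00 (subtract 3h to convert from UTC+3).
Hiro in UTC: 11:15-14:00, 16:30-18:00 (add 7h to convert from UTC-7).
Zubin in UTC: 07:15-09:30, 09:45-10:30, 12:45-14:45, 15:15-16:30 (add 6h to convert from UTC-6).
Teo ∩ Mei: 10:45-11:15, 15:00-15:45.
Teo ∩ Mei ∩ Hiro: ∅.
Teo ∩ Mei ∩ Hiro ∩ Zubin: ∅.
There is no time when everyone is free.
No common window exists, so the longest block is 0 minutes.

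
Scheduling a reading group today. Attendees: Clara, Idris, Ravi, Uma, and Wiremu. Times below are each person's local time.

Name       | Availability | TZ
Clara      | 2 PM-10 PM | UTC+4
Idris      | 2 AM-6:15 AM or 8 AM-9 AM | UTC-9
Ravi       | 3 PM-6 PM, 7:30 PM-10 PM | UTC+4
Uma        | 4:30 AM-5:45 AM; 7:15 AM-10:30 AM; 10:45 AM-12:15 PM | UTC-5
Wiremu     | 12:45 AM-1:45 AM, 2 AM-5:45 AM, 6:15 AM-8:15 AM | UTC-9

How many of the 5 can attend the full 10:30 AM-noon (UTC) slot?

Clara in UTC: 10:00-18:00 (subtract 4h to convert from UTC+4).
Idris in UTC: 11:00-15:15, 17:00-18:00 (add 9h to convert from UTC-9).
Ravi in UTC: 11:00-14:00, 15:30-18:00 (subtract 4h to convert from UTC+4).
Uma in UTC: 09:30-10:45, 12:15-15:30, 15:45-17:15 (add 5h to convert from UTC-5).
Wiremu in UTC: 09:45-10:45, 11:00-14:45, 15:15-17:15 (add 9h to convert from UTC-9).
Clara can make the full 10:30-12:00 slot — that's 1.

1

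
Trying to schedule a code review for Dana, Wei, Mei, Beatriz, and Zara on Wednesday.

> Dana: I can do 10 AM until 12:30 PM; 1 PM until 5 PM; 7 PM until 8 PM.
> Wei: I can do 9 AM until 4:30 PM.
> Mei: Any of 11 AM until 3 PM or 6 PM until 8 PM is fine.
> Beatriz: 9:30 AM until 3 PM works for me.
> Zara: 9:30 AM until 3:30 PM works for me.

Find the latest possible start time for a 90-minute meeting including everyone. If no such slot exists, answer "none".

Dana ∩ Wei: 10:00-12:30, 13:00-16:30.
Dana ∩ Wei ∩ Mei: 11:00-12:30, 13:00-15:00.
Dana ∩ Wei ∩ Mei ∩ Beatriz: 11:00-12:30, 13:00-15:00.
Dana ∩ Wei ∩ Mei ∩ Beatriz ∩ Zara: 11:00-12:30, 13:00-15:00.
The last common window of at least 90 minutes is 13:00-15:00; a 90-minute meeting can start as late as 13:30 and still end by 15:00.

13:30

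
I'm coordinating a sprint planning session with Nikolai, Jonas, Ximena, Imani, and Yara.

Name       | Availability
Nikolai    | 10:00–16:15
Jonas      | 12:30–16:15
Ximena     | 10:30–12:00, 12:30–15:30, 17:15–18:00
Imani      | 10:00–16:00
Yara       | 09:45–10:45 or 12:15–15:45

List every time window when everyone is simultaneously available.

12:30-15:30

Nikolai ∩ Jonas: 12:30-16:15.
Nikolai ∩ Jonas ∩ Ximena: 12:30-15:30.
Nikolai ∩ Jonas ∩ Ximena ∩ Imani: 12:30-15:30.
Nikolai ∩ Jonas ∩ Ximena ∩ Imani ∩ Yara: 12:30-15:30.
Those are the intersection windows.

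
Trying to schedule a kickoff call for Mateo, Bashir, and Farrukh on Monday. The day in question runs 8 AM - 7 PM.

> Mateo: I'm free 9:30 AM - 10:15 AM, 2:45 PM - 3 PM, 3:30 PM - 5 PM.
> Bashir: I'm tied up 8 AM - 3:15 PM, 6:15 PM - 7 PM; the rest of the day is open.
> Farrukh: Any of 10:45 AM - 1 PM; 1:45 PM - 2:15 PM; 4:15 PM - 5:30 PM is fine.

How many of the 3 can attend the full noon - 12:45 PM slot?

1

Mateo free: 09:30-10:15, 14:45-15:00, 15:30-17:00.
Bashir free: 15:15-18:15 (invert busy blocks within the working day).
Farrukh free: 10:45-13:00, 13:45-14:15, 16:15-17:30.
Farrukh can make the full 12:00-12:45 slot — that's 1.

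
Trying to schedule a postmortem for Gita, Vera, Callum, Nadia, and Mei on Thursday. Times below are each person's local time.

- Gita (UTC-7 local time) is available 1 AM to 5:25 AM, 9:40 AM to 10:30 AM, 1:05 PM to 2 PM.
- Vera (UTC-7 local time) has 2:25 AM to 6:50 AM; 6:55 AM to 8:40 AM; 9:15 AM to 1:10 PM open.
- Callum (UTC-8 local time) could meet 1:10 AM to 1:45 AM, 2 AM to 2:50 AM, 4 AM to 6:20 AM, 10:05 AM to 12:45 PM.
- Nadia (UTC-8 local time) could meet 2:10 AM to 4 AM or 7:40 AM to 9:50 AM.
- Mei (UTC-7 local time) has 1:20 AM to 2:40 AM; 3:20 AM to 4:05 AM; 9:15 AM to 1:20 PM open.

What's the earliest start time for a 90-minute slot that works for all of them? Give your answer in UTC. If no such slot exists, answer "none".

Gita in UTC: 08:00-12:25, 16:40-17:30, 20:05-21:00 (add 7h to convert from UTC-7).
Vera in UTC: 09:25-13:50, 13:55-15:40, 16:15-20:10 (add 7h to convert from UTC-7).
Callum in UTC: 09:10-09:45, 10:00-10:50, 12:00-14:20, 18:05-20:45 (add 8h to convert from UTC-8).
Nadia in UTC: 10:10-12:00, 15:40-17:50 (add 8h to convert from UTC-8).
Mei in UTC: 08:20-09:40, 10:20-11:05, 16:15-20:20 (add 7h to convert from UTC-7).
Gita ∩ Vera: 09:25-12:25, 16:40-17:30, 20:05-20:10.
Gita ∩ Vera ∩ Callum: 09:25-09:45, 10:00-10:50, 12:00-12:25, 20:05-20:10.
Gita ∩ Vera ∩ Callum ∩ Nadia: 10:10-10:50.
Gita ∩ Vera ∩ Callum ∩ Nadia ∩ Mei: 10:20-10:50.
No common window is at least 90 minutes long.

none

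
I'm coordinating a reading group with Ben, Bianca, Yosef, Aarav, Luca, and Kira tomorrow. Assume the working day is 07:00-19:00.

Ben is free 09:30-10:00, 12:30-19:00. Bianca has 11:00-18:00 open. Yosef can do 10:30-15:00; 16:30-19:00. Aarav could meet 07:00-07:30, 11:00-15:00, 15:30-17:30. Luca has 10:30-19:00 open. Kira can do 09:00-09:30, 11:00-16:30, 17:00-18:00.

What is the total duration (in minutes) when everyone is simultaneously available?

Ben ∩ Bianca: 12:30-18:00.
Ben ∩ Bianca ∩ Yosef: 12:30-15:00, 16:30-18:00.
Ben ∩ Bianca ∩ Yosef ∩ Aarav: 12:30-15:00, 16:30-17:30.
Ben ∩ Bianca ∩ Yosef ∩ Aarav ∩ Luca: 12:30-15:00, 16:30-17:30.
Ben ∩ Bianca ∩ Yosef ∩ Aarav ∩ Luca ∩ Kira: 12:30-15:00, 17:00-17:30.
Summing the common windows: 150 + 30 = 180 minutes.

180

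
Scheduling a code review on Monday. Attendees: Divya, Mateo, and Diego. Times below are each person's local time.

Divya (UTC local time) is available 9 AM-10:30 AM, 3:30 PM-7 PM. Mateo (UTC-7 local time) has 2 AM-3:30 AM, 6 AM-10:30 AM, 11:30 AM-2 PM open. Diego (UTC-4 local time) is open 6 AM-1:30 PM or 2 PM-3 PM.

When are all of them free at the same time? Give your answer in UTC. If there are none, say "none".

10:00-10:30, 15:30-17:30, 18:30-19:00

Divya in UTC: 09:00-10:30, 15:30-19:00.
Mateo in UTC: 09:00-10:30, 13:00-17:30, 18:30-21:00 (add 7h to convert from UTC-7).
Diego in UTC: 10:00-17:30, 18:00-19:00 (add 4h to convert from UTC-4).
Divya ∩ Mateo: 09:00-10:30, 15:30-17:30, 18:30-19:00.
Divya ∩ Mateo ∩ Diego: 10:00-10:30, 15:30-17:30, 18:30-19:00.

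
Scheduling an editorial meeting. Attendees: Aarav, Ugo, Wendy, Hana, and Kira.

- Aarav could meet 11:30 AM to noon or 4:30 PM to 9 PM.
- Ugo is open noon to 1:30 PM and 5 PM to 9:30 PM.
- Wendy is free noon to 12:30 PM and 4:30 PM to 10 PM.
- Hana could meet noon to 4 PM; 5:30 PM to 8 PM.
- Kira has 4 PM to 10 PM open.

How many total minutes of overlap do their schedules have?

Aarav ∩ Ugo: 17:00-21:00.
Aarav ∩ Ugo ∩ Wendy: 17:00-21:00.
Aarav ∩ Ugo ∩ Wendy ∩ Hana: 17:30-20:00.
Aarav ∩ Ugo ∩ Wendy ∩ Hana ∩ Kira: 17:30-20:00.
So the common availability across everyone is 17:30-20:00.
That's a single block of 150 minutes.

150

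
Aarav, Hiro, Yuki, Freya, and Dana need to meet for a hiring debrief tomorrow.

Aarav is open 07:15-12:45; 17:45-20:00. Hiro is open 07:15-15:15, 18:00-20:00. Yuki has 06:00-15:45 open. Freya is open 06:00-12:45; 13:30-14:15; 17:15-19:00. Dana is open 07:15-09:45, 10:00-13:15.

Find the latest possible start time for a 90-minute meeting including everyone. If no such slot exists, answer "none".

11:15

Aarav ∩ Hiro: 07:15-12:45, 18:00-20:00.
Aarav ∩ Hiro ∩ Yuki: 07:15-12:45.
Aarav ∩ Hiro ∩ Yuki ∩ Freya: 07:15-12:45.
Aarav ∩ Hiro ∩ Yuki ∩ Freya ∩ Dana: 07:15-09:45, 10:00-12:45.
The last common window of at least 90 minutes is 10:00-12:45; a 90-minute meeting can start as late as 11:15 and still end by 12:45.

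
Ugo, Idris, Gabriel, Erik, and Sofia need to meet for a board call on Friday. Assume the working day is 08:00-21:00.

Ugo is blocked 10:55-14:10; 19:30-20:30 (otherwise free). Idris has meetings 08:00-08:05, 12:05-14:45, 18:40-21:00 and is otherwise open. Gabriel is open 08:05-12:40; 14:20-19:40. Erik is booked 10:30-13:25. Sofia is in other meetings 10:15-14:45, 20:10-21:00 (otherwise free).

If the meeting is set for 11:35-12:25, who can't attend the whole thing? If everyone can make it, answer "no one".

Ugo free: 08:00-10:55, 14:10-19:30, 20:30-21:00 (invert busy blocks within the working day).
Idris free: 08:05-12:05, 14:45-18:40 (invert busy blocks within the working day).
Gabriel free: 08:05-12:40, 14:20-19:40.
Erik free: 08:00-10:30, 13:25-21:00 (invert busy blocks within the working day).
Sofia free: 08:00-10:15, 14:45-20:10 (invert busy blocks within the working day).
Ugo: not fully free for 11:35-12:25. Idris: not fully free for 11:35-12:25. Gabriel: free for 11:35-12:25. Erik: not fully free for 11:35-12:25. Sofia: not fully free for 11:35-12:25.

Erik, Idris, Sofia, Ugo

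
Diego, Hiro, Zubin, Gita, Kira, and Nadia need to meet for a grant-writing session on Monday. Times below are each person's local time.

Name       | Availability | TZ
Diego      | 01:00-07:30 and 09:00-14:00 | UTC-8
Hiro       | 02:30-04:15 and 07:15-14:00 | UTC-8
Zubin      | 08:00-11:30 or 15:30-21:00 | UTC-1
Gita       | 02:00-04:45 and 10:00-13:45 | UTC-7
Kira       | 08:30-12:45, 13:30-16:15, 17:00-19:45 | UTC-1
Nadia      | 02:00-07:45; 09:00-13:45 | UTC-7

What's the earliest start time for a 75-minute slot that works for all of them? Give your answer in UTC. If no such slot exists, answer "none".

10:30

Diego in UTC: 09:00-15:30, 17:00-22:00 (add 8h to convert from UTC-8).
Hiro in UTC: 10:30-12:15, 15:15-22:00 (add 8h to convert from UTC-8).
Zubin in UTC: 09:00-12:30, 16:30-22:00 (add 1h to convert from UTC-1).
Gita in UTC: 09:00-11:45, 17:00-20:45 (add 7h to convert from UTC-7).
Kira in UTC: 09:30-13:45, 14:30-17:15, 18:00-20:45 (add 1h to convert from UTC-1).
Nadia in UTC: 09:00-14:45, 16:00-20:45 (add 7h to convert from UTC-7).
Diego ∩ Hiro: 10:30-12:15, 15:15-15:30, 17:00-22:00.
Diego ∩ Hiro ∩ Zubin: 10:30-12:15, 17:00-22:00.
Diego ∩ Hiro ∩ Zubin ∩ Gita: 10:30-11:45, 17:00-20:45.
Diego ∩ Hiro ∩ Zubin ∩ Gita ∩ Kira: 10:30-11:45, 17:00-17:15, 18:00-20:45.
Diego ∩ Hiro ∩ Zubin ∩ Gita ∩ Kira ∩ Nadia: 10:30-11:45, 17:00-17:15, 18:00-20:45.
The first common window of at least 75 minutes is 10:30-11:45, so the earliest start is 10:30.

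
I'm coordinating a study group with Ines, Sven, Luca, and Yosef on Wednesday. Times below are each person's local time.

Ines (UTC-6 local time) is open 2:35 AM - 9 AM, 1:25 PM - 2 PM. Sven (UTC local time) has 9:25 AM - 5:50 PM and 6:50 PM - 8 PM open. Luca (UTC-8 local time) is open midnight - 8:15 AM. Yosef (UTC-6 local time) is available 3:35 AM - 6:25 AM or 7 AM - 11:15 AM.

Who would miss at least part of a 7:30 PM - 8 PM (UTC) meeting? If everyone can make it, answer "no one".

Ines in UTC: 08:35-15:00, 19:25-20:00 (add 6h to convert from UTC-6).
Sven in UTC: 09:25-17:50, 18:50-20:00.
Luca in UTC: 08:00-16:15 (add 8h to convert from UTC-8).
Yosef in UTC: 09:35-12:25, 13:00-17:15 (add 6h to convert from UTC-6).
Ines: free for 19:30-20:00. Sven: free for 19:30-20:00. Luca: not fully free for 19:30-20:00. Yosef: not fully free for 19:30-20:00.

Luca, Yosef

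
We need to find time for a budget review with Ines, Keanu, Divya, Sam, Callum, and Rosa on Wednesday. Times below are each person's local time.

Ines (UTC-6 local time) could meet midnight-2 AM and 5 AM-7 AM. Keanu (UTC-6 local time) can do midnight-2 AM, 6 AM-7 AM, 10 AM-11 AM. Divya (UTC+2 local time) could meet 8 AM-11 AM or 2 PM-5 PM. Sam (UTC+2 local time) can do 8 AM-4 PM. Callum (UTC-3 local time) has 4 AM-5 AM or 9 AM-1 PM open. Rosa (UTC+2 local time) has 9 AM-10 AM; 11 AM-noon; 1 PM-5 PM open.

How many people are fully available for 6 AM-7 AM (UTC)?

Ines in UTC: 06:00-08:00, 11:00-13:00 (add 6h to convert from UTC-6).
Keanu in UTC: 06:00-08:00, 12:00-13:00, 16:00-17:00 (add 6h to convert from UTC-6).
Divya in UTC: 06:00-09:00, 12:00-15:00 (subtract 2h to convert from UTC+2).
Sam in UTC: 06:00-14:00 (subtract 2h to convert from UTC+2).
Callum in UTC: 07:00-08:00, 12:00-16:00 (add 3h to convert from UTC-3).
Rosa in UTC: 07:00-08:00, 09:00-10:00, 11:00-15:00 (subtract 2h to convert from UTC+2).
Ines, Keanu, Divya, and Sam can make the full 06:00-07:00 slot — that's 4.

4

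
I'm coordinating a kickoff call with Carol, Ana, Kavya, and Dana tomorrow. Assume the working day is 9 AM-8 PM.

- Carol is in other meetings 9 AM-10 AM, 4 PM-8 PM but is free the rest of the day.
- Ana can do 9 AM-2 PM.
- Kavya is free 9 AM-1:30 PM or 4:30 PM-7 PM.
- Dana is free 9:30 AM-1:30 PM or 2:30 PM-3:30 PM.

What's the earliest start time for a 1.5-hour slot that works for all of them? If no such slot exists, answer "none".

Carol free: 10:00-16:00 (invert busy blocks within the working day).
Ana free: 09:00-14:00.
Kavya free: 09:00-13:30, 16:30-19:00.
Dana free: 09:30-13:30, 14:30-15:30.
Carol ∩ Ana: 10:00-14:00.
Carol ∩ Ana ∩ Kavya: 10:00-13:30.
Carol ∩ Ana ∩ Kavya ∩ Dana: 10:00-13:30.
The first common window of at least 90 minutes is 10:00-13:30, so the earliest start is 10:00.

10:00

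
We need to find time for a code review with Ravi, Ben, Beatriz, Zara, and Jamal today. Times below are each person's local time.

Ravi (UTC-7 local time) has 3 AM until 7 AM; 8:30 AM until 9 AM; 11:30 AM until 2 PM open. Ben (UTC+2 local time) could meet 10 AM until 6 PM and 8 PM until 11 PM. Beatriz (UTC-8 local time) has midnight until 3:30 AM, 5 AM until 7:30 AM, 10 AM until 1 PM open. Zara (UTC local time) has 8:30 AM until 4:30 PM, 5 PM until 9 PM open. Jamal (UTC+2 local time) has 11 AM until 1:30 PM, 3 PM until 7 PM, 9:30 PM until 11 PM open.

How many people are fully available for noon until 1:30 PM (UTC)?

3

Ravi in UTC: 10:00-14:00, 15:30-16:00, 18:30-21:00 (add 7h to convert from UTC-7).
Ben in UTC: 08:00-16:00, 18:00-21:00 (subtract 2h to convert from UTC+2).
Beatriz in UTC: 08:00-11:30, 13:00-15:30, 18:00-21:00 (add 8h to convert from UTC-8).
Zara in UTC: 08:30-16:30, 17:00-21:00.
Jamal in UTC: 09:00-11:30, 13:00-17:00, 19:30-21:00 (subtract 2h to convert from UTC+2).
Ravi, Ben, and Zara can make the full 12:00-13:30 slot — that's 3.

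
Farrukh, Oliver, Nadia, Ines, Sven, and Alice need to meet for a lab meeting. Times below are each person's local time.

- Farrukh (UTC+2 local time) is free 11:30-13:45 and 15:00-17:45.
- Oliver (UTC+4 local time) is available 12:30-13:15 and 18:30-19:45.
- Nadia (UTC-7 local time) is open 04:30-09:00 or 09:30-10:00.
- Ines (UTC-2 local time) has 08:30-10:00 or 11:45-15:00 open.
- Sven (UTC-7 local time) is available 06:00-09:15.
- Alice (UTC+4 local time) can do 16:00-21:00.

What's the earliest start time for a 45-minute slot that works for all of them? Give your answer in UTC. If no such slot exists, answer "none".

14:30

Farrukh in UTC: 09:30-11:45, 13:00-15:45 (subtract 2h to convert from UTC+2).
Oliver in UTC: 08:30-09:15, 14:30-15:45 (subtract 4h to convert from UTC+4).
Nadia in UTC: 11:30-16:00, 16:30-17:00 (add 7h to convert from UTC-7).
Ines in UTC: 10:30-12:00, 13:45-17:00 (add 2h to convert from UTC-2).
Sven in UTC: 13:00-16:15 (add 7h to convert from UTC-7).
Alice in UTC: 12:00-17:00 (subtract 4h to convert from UTC+4).
Farrukh ∩ Oliver: 14:30-15:45.
Farrukh ∩ Oliver ∩ Nadia: 14:30-15:45.
Farrukh ∩ Oliver ∩ Nadia ∩ Ines: 14:30-15:45.
Farrukh ∩ Oliver ∩ Nadia ∩ Ines ∩ Sven: 14:30-15:45.
Farrukh ∩ Oliver ∩ Nadia ∩ Ines ∩ Sven ∩ Alice: 14:30-15:45.
The first common window of at least 45 minutes is 14:30-15:45, so the earliest start is 14:30.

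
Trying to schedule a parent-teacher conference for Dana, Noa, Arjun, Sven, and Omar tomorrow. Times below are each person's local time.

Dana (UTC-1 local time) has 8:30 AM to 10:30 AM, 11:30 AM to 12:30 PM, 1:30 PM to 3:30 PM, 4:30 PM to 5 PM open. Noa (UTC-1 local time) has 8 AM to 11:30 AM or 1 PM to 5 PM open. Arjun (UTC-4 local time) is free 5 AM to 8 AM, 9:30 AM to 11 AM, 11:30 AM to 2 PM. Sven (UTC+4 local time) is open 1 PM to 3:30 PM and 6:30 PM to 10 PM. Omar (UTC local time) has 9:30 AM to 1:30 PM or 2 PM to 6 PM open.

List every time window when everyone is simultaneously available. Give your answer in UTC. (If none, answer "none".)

09:30-11:30, 14:30-15:00, 15:30-16:30, 17:30-18:00

Dana in UTC: 09:30-11:30, 12:30-13:30, 14:30-16:30, 17:30-18:00 (add 1h to convert from UTC-1).
Noa in UTC: 09:00-12:30, 14:00-18:00 (add 1h to convert from UTC-1).
Arjun in UTC: 09:00-12:00, 13:30-15:00, 15:30-18:00 (add 4h to convert from UTC-4).
Sven in UTC: 09:00-11:30, 14:30-18:00 (subtract 4h to convert from UTC+4).
Omar in UTC: 09:30-13:30, 14:00-18:00.
Dana ∩ Noa: 09:30-11:30, 14:30-16:30, 17:30-18:00.
Dana ∩ Noa ∩ Arjun: 09:30-11:30, 14:30-15:00, 15:30-16:30, 17:30-18:00.
Dana ∩ Noa ∩ Arjun ∩ Sven: 09:30-11:30, 14:30-15:00, 15:30-16:30, 17:30-18:00.
Dana ∩ Noa ∩ Arjun ∩ Sven ∩ Omar: 09:30-11:30, 14:30-15:00, 15:30-16:30, 17:30-18:00.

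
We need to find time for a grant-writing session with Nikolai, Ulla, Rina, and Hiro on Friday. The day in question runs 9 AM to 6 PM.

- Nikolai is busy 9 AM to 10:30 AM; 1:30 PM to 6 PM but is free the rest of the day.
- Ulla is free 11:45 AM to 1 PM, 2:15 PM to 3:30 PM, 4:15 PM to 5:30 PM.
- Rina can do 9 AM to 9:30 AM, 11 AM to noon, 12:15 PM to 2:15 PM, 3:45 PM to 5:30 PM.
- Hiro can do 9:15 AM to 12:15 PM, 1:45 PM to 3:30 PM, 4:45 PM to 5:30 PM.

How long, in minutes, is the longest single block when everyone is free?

15

Nikolai free: 10:30-13:30 (invert busy blocks within the working day).
Ulla free: 11:45-13:00, 14:15-15:30, 16:15-17:30.
Rina free: 09:00-09:30, 11:00-12:00, 12:15-14:15, 15:45-17:30.
Hiro free: 09:15-12:15, 13:45-15:30, 16:45-17:30.
Nikolai ∩ Ulla: 11:45-13:00.
Nikolai ∩ Ulla ∩ Rina: 11:45-12:00, 12:15-13:00.
Nikolai ∩ Ulla ∩ Rina ∩ Hiro: 11:45-12:00.
So the common availability across everyone is 11:45-12:00.
The longest is 11:45-12:00 at 15 minutes.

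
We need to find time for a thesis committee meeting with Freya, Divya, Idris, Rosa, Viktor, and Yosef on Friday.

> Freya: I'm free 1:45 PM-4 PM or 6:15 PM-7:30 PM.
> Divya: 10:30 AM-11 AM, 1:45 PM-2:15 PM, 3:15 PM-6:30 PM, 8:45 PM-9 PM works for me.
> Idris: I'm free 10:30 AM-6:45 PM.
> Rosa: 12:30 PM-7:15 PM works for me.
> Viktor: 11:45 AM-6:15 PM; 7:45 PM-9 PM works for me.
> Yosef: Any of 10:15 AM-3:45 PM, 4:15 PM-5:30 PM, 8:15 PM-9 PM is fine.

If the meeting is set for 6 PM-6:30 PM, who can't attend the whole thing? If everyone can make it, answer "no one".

Freya: not fully free for 18:00-18:30. Divya: free for 18:00-18:30. Idris: free for 18:00-18:30. Rosa: free for 18:00-18:30. Viktor: not fully free for 18:00-18:30. Yosef: not fully free for 18:00-18:30.

Freya, Viktor, Yosef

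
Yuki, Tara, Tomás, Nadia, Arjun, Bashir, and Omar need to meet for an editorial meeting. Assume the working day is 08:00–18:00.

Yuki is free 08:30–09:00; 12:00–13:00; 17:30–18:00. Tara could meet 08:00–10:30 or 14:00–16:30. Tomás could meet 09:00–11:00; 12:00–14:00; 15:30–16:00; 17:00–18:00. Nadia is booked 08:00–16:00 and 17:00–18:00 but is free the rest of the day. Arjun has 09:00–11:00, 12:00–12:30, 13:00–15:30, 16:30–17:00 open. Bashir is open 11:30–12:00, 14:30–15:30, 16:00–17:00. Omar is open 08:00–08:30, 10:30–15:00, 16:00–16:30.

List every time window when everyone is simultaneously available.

Yuki free: 08:30-09:00, 12:00-13:00, 17:30-18:00.
Tara free: 08:00-10:30, 14:00-16:30.
Tomás free: 09:00-11:00, 12:00-14:00, 15:30-16:00, 17:00-18:00.
Nadia free: 16:00-17:00 (invert busy blocks within the working day).
Arjun free: 09:00-11:00, 12:00-12:30, 13:00-15:30, 16:30-17:00.
Bashir free: 11:30-12:00, 14:30-15:30, 16:00-17:00.
Omar free: 08:00-08:30, 10:30-15:00, 16:00-16:30.
Yuki ∩ Tara: 08:30-09:00.
Yuki ∩ Tara ∩ Tomás: ∅.
Yuki ∩ Tara ∩ Tomás ∩ Nadia: ∅.
Yuki ∩ Tara ∩ Tomás ∩ Nadia ∩ Arjun: ∅.
Yuki ∩ Tara ∩ Tomás ∩ Nadia ∩ Arjun ∩ Bashir: ∅.
Yuki ∩ Tara ∩ Tomás ∩ Nadia ∩ Arjun ∩ Bashir ∩ Omar: ∅.
There is no time when everyone is free.

none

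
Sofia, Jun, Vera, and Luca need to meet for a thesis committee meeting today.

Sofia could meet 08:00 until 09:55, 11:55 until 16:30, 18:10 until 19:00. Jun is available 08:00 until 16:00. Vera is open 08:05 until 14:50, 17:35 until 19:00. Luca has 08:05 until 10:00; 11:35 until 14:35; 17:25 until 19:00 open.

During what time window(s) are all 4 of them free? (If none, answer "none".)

08:05-09:55, 11:55-14:35

Sofia ∩ Jun: 08:00-09:55, 11:55-16:00.
Sofia ∩ Jun ∩ Vera: 08:05-09:55, 11:55-14:50.
Sofia ∩ Jun ∩ Vera ∩ Luca: 08:05-09:55, 11:55-14:35.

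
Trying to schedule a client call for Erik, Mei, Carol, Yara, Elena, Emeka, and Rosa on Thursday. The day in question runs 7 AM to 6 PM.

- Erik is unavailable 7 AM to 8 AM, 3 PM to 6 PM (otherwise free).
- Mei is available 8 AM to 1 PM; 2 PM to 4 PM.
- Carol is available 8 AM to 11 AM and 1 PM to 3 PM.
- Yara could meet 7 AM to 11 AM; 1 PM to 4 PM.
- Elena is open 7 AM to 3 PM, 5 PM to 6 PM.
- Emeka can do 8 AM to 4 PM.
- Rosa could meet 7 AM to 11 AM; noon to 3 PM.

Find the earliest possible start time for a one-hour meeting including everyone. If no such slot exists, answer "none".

08:00

Erik free: 08:00-15:00 (invert busy blocks within the working day).
Mei free: 08:00-13:00, 14:00-16:00.
Carol free: 08:00-11:00, 13:00-15:00.
Yara free: 07:00-11:00, 13:00-16:00.
Elena free: 07:00-15:00, 17:00-18:00.
Emeka free: 08:00-16:00.
Rosa free: 07:00-11:00, 12:00-15:00.
Erik ∩ Mei: 08:00-13:00, 14:00-15:00.
Erik ∩ Mei ∩ Carol: 08:00-11:00, 14:00-15:00.
Erik ∩ Mei ∩ Carol ∩ Yara: 08:00-11:00, 14:00-15:00.
Erik ∩ Mei ∩ Carol ∩ Yara ∩ Elena: 08:00-11:00, 14:00-15:00.
Erik ∩ Mei ∩ Carol ∩ Yara ∩ Elena ∩ Emeka: 08:00-11:00, 14:00-15:00.
Erik ∩ Mei ∩ Carol ∩ Yara ∩ Elena ∩ Emeka ∩ Rosa: 08:00-11:00, 14:00-15:00.
So the common availability across everyone is 08:00-11:00, 14:00-15:00.
The first common window of at least 60 minutes is 08:00-11:00, so the earliest start is 08:00.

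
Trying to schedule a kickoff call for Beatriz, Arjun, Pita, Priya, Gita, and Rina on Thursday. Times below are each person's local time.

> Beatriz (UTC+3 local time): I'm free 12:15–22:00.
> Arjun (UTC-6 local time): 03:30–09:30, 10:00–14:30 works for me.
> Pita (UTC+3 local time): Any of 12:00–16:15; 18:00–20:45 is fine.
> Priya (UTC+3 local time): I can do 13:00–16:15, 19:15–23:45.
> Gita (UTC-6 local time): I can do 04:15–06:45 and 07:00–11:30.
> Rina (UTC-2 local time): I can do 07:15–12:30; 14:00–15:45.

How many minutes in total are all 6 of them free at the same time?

240

Beatriz in UTC: 09:15-19:00 (subtract 3h to convert from UTC+3).
Arjun in UTC: 09:30-15:30, 16:00-20:30 (add 6h to convert from UTC-6).
Pita in UTC: 09:00-13:15, 15:00-17:45 (subtract 3h to convert from UTC+3).
Priya in UTC: 10:00-13:15, 16:15-20:45 (subtract 3h to convert from UTC+3).
Gita in UTC: 10:15-12:45, 13:00-17:30 (add 6h to convert from UTC-6).
Rina in UTC: 09:15-14:30, 16:00-17:45 (add 2h to convert from UTC-2).
Beatriz ∩ Arjun: 09:30-15:30, 16:00-19:00.
Beatriz ∩ Arjun ∩ Pita: 09:30-13:15, 15:00-15:30, 16:00-17:45.
Beatriz ∩ Arjun ∩ Pita ∩ Priya: 10:00-13:15, 16:15-17:45.
Beatriz ∩ Arjun ∩ Pita ∩ Priya ∩ Gita: 10:15-12:45, 13:00-13:15, 16:15-17:30.
Beatriz ∩ Arjun ∩ Pita ∩ Priya ∩ Gita ∩ Rina: 10:15-12:45, 13:00-13:15, 16:15-17:30.
Summing the common windows: 150 + 15 + 75 = 240 minutes.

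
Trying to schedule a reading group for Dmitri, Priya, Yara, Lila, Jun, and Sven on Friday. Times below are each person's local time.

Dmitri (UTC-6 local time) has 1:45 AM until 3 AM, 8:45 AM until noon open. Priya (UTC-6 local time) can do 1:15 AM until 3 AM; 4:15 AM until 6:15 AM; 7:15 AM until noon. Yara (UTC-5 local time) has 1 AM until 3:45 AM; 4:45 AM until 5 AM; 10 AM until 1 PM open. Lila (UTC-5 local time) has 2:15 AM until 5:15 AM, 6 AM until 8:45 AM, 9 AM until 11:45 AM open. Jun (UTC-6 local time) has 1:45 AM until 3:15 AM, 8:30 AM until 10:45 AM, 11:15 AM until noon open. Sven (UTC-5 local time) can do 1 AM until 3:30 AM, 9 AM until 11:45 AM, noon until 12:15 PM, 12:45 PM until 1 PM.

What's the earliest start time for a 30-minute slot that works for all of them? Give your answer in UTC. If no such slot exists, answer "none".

07:45

Dmitri in UTC: 07:45-09:00, 14:45-18:00 (add 6h to convert from UTC-6).
Priya in UTC: 07:15-09:00, 10:15-12:15, 13:15-18:00 (add 6h to convert from UTC-6).
Yara in UTC: 06:00-08:45, 09:45-10:00, 15:00-18:00 (add 5h to convert from UTC-5).
Lila in UTC: 07:15-10:15, 11:00-13:45, 14:00-16:45 (add 5h to convert from UTC-5).
Jun in UTC: 07:45-09:15, 14:30-16:45, 17:15-18:00 (add 6h to convert from UTC-6).
Sven in UTC: 06:00-08:30, 14:00-16:45, 17:00-17:15, 17:45-18:00 (add 5h to convert from UTC-5).
Dmitri ∩ Priya: 07:45-09:00, 14:45-18:00.
Dmitri ∩ Priya ∩ Yara: 07:45-08:45, 15:00-18:00.
Dmitri ∩ Priya ∩ Yara ∩ Lila: 07:45-08:45, 15:00-16:45.
Dmitri ∩ Priya ∩ Yara ∩ Lila ∩ Jun: 07:45-08:45, 15:00-16:45.
Dmitri ∩ Priya ∩ Yara ∩ Lila ∩ Jun ∩ Sven: 07:45-08:30, 15:00-16:45.
The first common window of at least 30 minutes is 07:45-08:30, so the earliest start is 07:45.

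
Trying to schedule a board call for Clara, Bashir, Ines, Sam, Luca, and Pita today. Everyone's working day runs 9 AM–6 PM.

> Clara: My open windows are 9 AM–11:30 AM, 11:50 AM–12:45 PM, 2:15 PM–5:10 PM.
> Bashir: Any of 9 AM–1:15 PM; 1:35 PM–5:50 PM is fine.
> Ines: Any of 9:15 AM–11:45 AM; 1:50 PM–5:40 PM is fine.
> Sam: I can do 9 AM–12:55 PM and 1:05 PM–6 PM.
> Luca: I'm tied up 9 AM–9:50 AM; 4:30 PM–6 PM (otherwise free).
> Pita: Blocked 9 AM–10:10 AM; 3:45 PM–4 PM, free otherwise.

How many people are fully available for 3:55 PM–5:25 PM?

3

Clara free: 09:00-11:30, 11:50-12:45, 14:15-17:10.
Bashir free: 09:00-13:15, 13:35-17:50.
Ines free: 09:15-11:45, 13:50-17:40.
Sam free: 09:00-12:55, 13:05-18:00.
Luca free: 09:50-16:30 (invert busy blocks within the working day).
Pita free: 10:10-15:45, 16:00-18:00 (invert busy blocks within the working day).
Bashir, Ines, and Sam can make the full 15:55-17:25 slot — that's 3.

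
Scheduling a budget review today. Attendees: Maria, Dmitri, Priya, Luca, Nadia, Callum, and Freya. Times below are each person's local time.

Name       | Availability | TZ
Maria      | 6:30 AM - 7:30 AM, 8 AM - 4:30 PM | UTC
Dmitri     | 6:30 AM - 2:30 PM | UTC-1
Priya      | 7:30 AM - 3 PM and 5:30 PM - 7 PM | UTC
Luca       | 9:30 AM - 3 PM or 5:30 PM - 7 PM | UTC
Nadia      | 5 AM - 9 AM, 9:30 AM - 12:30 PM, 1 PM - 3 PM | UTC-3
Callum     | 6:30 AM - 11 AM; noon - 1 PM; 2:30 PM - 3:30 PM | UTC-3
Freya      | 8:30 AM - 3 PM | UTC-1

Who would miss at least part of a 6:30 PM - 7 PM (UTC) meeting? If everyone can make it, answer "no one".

Callum, Dmitri, Freya, Maria, Nadia

Maria in UTC: 06:30-07:30, 08:00-16:30.
Dmitri in UTC: 07:30-15:30 (add 1h to convert from UTC-1).
Priya in UTC: 07:30-15:00, 17:30-19:00.
Luca in UTC: 09:30-15:00, 17:30-19:00.
Nadia in UTC: 08:00-12:00, 12:30-15:30, 16:00-18:00 (add 3h to convert from UTC-3).
Callum in UTC: 09:30-14:00, 15:00-16:00, 17:30-18:30 (add 3h to convert from UTC-3).
Freya in UTC: 09:30-16:00 (add 1h to convert from UTC-1).
Maria: not fully free for 18:30-19:00. Dmitri: not fully free for 18:30-19:00. Priya: free for 18:30-19:00. Luca: free for 18:30-19:00. Nadia: not fully free for 18:30-19:00. Callum: not fully free for 18:30-19:00. Freya: not fully free for 18:30-19:00.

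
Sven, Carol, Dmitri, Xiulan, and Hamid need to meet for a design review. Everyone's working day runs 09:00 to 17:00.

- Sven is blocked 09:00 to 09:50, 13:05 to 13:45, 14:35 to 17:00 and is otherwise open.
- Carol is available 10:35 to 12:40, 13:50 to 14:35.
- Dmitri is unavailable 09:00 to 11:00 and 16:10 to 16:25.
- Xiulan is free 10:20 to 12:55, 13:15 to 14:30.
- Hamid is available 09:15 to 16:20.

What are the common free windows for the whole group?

11:00-12:40, 13:50-14:30

Sven free: 09:50-13:05, 13:45-14:35 (invert busy blocks within the working day).
Carol free: 10:35-12:40, 13:50-14:35.
Dmitri free: 11:00-16:10, 16:25-17:00 (invert busy blocks within the working day).
Xiulan free: 10:20-12:55, 13:15-14:30.
Hamid free: 09:15-16:20.
Sven ∩ Carol: 10:35-12:40, 13:50-14:35.
Sven ∩ Carol ∩ Dmitri: 11:00-12:40, 13:50-14:35.
Sven ∩ Carol ∩ Dmitri ∩ Xiulan: 11:00-12:40, 13:50-14:30.
Sven ∩ Carol ∩ Dmitri ∩ Xiulan ∩ Hamid: 11:00-12:40, 13:50-14:30.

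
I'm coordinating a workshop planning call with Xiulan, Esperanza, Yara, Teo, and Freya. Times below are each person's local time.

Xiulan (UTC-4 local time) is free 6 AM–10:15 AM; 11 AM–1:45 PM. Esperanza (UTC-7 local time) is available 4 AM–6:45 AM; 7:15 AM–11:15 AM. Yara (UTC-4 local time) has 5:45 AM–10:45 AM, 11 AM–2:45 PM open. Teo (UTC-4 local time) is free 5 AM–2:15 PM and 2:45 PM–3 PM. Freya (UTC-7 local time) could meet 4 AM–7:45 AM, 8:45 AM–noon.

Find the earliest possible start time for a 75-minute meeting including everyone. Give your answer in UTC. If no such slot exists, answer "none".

Xiulan in UTC: 10:00-14:15, 15:00-17:45 (add 4h to convert from UTC-4).
Esperanza in UTC: 11:00-13:45, 14:15-18:15 (add 7h to convert from UTC-7).
Yara in UTC: 09:45-14:45, 15:00-18:45 (add 4h to convert from UTC-4).
Teo in UTC: 09:00-18:15, 18:45-19:00 (add 4h to convert from UTC-4).
Freya in UTC: 11:00-14:45, 15:45-19:00 (add 7h to convert from UTC-7).
Xiulan ∩ Esperanza: 11:00-13:45, 15:00-17:45.
Xiulan ∩ Esperanza ∩ Yara: 11:00-13:45, 15:00-17:45.
Xiulan ∩ Esperanza ∩ Yara ∩ Teo: 11:00-13:45, 15:00-17:45.
Xiulan ∩ Esperanza ∩ Yara ∩ Teo ∩ Freya: 11:00-13:45, 15:45-17:45.
The first common window of at least 75 minutes is 11:00-13:45, so the earliest start is 11:00.

11:00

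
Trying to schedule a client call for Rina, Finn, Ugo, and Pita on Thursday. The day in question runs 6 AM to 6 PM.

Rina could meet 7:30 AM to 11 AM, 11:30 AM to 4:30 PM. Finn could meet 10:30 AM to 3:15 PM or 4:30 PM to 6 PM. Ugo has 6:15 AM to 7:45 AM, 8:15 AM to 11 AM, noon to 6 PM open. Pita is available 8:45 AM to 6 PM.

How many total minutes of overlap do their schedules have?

Rina ∩ Finn: 10:30-11:00, 11:30-15:15.
Rina ∩ Finn ∩ Ugo: 10:30-11:00, 12:00-15:15.
Rina ∩ Finn ∩ Ugo ∩ Pita: 10:30-11:00, 12:00-15:15.
Summing the common windows: 30 + 195 = 225 minutes.

225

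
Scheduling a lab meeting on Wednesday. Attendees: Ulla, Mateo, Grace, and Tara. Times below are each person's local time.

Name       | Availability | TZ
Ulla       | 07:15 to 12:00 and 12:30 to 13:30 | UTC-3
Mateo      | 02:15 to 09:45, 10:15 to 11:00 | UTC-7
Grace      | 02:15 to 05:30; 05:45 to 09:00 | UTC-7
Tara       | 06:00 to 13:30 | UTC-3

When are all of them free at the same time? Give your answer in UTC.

10:15-12:30, 12:45-15:00, 15:30-16:00

Ulla in UTC: 10:15-15:00, 15:30-16:30 (add 3h to convert from UTC-3).
Mateo in UTC: 09:15-16:45, 17:15-18:00 (add 7h to convert from UTC-7).
Grace in UTC: 09:15-12:30, 12:45-16:00 (add 7h to convert from UTC-7).
Tara in UTC: 09:00-16:30 (add 3h to convert from UTC-3).
Ulla ∩ Mateo: 10:15-15:00, 15:30-16:30.
Ulla ∩ Mateo ∩ Grace: 10:15-12:30, 12:45-15:00, 15:30-16:00.
Ulla ∩ Mateo ∩ Grace ∩ Tara: 10:15-12:30, 12:45-15:00, 15:30-16:00.
Those are the intersection windows.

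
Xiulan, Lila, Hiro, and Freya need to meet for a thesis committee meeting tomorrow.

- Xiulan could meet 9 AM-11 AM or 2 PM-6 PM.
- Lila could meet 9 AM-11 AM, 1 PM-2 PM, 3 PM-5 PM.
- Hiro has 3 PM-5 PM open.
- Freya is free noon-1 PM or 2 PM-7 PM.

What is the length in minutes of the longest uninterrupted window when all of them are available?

Xiulan ∩ Lila: 09:00-11:00, 15:00-17:00.
Xiulan ∩ Lila ∩ Hiro: 15:00-17:00.
Xiulan ∩ Lila ∩ Hiro ∩ Freya: 15:00-17:00.
So the common availability across everyone is 15:00-17:00.
The longest is 15:00-17:00 at 120 minutes.

120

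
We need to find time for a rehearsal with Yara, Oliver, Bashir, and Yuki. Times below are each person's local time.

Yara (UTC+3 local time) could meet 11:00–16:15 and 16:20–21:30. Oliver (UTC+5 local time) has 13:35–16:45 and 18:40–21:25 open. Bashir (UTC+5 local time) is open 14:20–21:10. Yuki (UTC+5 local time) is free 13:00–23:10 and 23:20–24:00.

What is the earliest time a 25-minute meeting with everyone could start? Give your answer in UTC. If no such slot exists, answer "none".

Yara in UTC: 08:00-13:15, 13:20-18:30 (subtract 3h to convert from UTC+3).
Oliver in UTC: 08:35-11:45, 13:40-16:25 (subtract 5h to convert from UTC+5).
Bashir in UTC: 09:20-16:10 (subtract 5h to convert from UTC+5).
Yuki in UTC: 08:00-18:10, 18:20-19:00 (subtract 5h to convert from UTC+5).
Yara ∩ Oliver: 08:35-11:45, 13:40-16:25.
Yara ∩ Oliver ∩ Bashir: 09:20-11:45, 13:40-16:10.
Yara ∩ Oliver ∩ Bashir ∩ Yuki: 09:20-11:45, 13:40-16:10.
So the common availability across everyone is 09:20-11:45, 13:40-16:10.
The first common window of at least 25 minutes is 09:20-11:45, so the earliest start is 09:20.

09:20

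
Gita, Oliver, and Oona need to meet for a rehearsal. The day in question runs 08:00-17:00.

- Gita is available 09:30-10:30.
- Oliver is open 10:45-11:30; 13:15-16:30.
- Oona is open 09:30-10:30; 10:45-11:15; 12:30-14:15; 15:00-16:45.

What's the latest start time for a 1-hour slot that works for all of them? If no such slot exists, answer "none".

Gita ∩ Oliver: ∅.
Gita ∩ Oliver ∩ Oona: ∅.
There is no time when everyone is free.
No common window is at least 60 minutes long.

none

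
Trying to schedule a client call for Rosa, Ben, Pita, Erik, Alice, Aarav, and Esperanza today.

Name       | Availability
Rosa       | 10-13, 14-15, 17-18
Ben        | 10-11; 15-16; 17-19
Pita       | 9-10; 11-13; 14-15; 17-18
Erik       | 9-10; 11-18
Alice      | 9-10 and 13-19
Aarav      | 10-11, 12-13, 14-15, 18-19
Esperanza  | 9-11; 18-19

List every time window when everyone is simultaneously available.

none

Rosa ∩ Ben: 10:00-11:00, 17:00-18:00.
Rosa ∩ Ben ∩ Pita: 17:00-18:00.
Rosa ∩ Ben ∩ Pita ∩ Erik: 17:00-18:00.
Rosa ∩ Ben ∩ Pita ∩ Erik ∩ Alice: 17:00-18:00.
Rosa ∩ Ben ∩ Pita ∩ Erik ∩ Alice ∩ Aarav: ∅.
Rosa ∩ Ben ∩ Pita ∩ Erik ∩ Alice ∩ Aarav ∩ Esperanza: ∅.
There is no time when everyone is free.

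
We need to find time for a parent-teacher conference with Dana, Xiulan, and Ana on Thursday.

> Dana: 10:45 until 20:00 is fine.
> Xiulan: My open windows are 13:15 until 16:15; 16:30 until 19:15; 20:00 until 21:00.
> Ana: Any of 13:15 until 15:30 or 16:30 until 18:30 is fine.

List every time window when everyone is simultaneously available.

Dana ∩ Xiulan: 13:15-16:15, 16:30-19:15.
Dana ∩ Xiulan ∩ Ana: 13:15-15:30, 16:30-18:30.
So the common availability across everyone is 13:15-15:30, 16:30-18:30.

13:15-15:30, 16:30-18:30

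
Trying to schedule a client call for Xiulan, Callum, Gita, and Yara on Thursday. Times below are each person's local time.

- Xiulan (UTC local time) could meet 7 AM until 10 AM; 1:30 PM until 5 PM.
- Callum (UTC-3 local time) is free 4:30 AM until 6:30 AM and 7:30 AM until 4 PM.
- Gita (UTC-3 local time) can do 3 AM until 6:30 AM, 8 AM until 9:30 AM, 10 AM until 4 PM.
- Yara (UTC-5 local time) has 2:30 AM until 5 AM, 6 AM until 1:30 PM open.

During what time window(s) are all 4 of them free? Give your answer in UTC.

07:30-09:30, 13:30-17:00

Xiulan in UTC: 07:00-10:00, 13:30-17:00.
Callum in UTC: 07:30-09:30, 10:30-19:00 (add 3h to convert from UTC-3).
Gita in UTC: 06:00-09:30, 11:00-12:30, 13:00-19:00 (add 3h to convert from UTC-3).
Yara in UTC: 07:30-10:00, 11:00-18:30 (add 5h to convert from UTC-5).
Xiulan ∩ Callum: 07:30-09:30, 13:30-17:00.
Xiulan ∩ Callum ∩ Gita: 07:30-09:30, 13:30-17:00.
Xiulan ∩ Callum ∩ Gita ∩ Yara: 07:30-09:30, 13:30-17:00.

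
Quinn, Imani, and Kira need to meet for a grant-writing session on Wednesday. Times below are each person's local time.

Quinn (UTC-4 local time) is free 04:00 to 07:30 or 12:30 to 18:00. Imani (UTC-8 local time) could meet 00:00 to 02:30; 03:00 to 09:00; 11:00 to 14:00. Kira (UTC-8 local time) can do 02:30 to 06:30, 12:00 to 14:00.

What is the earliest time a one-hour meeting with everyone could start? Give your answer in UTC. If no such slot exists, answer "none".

20:00

Quinn in UTC: 08:00-11:30, 16:30-22:00 (add 4h to convert from UTC-4).
Imani in UTC: 08:00-10:30, 11:00-17:00, 19:00-22:00 (add 8h to convert from UTC-8).
Kira in UTC: 10:30-14:30, 20:00-22:00 (add 8h to convert from UTC-8).
Quinn ∩ Imani: 08:00-10:30, 11:00-11:30, 16:30-17:00, 19:00-22:00.
Quinn ∩ Imani ∩ Kira: 11:00-11:30, 20:00-22:00.
The first common window of at least 60 minutes is 20:00-22:00, so the earliest start is 20:00.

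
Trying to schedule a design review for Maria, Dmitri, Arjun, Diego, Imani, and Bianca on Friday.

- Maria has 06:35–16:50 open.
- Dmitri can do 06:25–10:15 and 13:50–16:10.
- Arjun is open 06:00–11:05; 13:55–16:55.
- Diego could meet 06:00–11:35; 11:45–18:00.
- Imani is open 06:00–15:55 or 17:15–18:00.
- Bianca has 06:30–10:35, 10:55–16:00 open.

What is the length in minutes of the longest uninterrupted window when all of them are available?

Maria ∩ Dmitri: 06:35-10:15, 13:50-16:10.
Maria ∩ Dmitri ∩ Arjun: 06:35-10:15, 13:55-16:10.
Maria ∩ Dmitri ∩ Arjun ∩ Diego: 06:35-10:15, 13:55-16:10.
Maria ∩ Dmitri ∩ Arjun ∩ Diego ∩ Imani: 06:35-10:15, 13:55-15:55.
Maria ∩ Dmitri ∩ Arjun ∩ Diego ∩ Imani ∩ Bianca: 06:35-10:15, 13:55-15:55.
Those are the intersection windows.
The longest is 06:35-10:15 at 220 minutes.

220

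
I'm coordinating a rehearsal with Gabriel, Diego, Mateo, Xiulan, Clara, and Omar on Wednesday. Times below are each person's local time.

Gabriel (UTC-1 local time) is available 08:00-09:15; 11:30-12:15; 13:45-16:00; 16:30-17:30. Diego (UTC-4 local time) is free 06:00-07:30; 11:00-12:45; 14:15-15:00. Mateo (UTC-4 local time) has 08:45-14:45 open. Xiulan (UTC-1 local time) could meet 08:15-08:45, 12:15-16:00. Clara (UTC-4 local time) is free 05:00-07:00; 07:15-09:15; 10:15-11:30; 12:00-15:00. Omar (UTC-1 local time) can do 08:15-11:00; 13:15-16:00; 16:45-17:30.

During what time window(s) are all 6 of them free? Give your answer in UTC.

15:00-15:30, 16:00-16:45

Gabriel in UTC: 09:00-10:15, 12:30-13:15, 14:45-17:00, 17:30-18:30 (add 1h to convert from UTC-1).
Diego in UTC: 10:00-11:30, 15:00-16:45, 18:15-19:00 (add 4h to convert from UTC-4).
Mateo in UTC: 12:45-18:45 (add 4h to convert from UTC-4).
Xiulan in UTC: 09:15-09:45, 13:15-17:00 (add 1h to convert from UTC-1).
Clara in UTC: 09:00-11:00, 11:15-13:15, 14:15-15:30, 16:00-19:00 (add 4h to convert from UTC-4).
Omar in UTC: 09:15-12:00, 14:15-17:00, 17:45-18:30 (add 1h to convert from UTC-1).
Gabriel ∩ Diego: 10:00-10:15, 15:00-16:45, 18:15-18:30.
Gabriel ∩ Diego ∩ Mateo: 15:00-16:45, 18:15-18:30.
Gabriel ∩ Diego ∩ Mateo ∩ Xiulan: 15:00-16:45.
Gabriel ∩ Diego ∩ Mateo ∩ Xiulan ∩ Clara: 15:00-15:30, 16:00-16:45.
Gabriel ∩ Diego ∩ Mateo ∩ Xiulan ∩ Clara ∩ Omar: 15:00-15:30, 16:00-16:45.
Those are the intersection windows.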